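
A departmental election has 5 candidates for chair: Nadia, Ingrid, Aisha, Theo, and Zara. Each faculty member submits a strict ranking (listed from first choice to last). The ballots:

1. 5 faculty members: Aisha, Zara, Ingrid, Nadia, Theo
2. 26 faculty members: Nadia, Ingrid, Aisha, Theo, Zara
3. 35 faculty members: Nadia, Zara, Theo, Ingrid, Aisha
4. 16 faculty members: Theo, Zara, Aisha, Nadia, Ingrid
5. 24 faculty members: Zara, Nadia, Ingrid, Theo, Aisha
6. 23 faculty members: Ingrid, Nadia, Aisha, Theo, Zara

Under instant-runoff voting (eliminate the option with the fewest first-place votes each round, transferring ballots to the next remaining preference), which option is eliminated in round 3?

Round 1: Nadia 61, Ingrid 23, Aisha 5, Theo 16, Zara 24. Eliminate Aisha.
Round 2: Nadia 61, Ingrid 23, Theo 16, Zara 29. Eliminate Theo.
Round 3: Nadia 61, Ingrid 23, Zara 45. Eliminate Ingrid.

Ingrid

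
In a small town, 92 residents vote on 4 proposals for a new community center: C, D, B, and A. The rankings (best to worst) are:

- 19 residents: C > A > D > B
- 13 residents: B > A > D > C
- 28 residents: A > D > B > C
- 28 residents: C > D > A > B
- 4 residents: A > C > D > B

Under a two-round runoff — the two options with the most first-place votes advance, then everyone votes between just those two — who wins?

Round 1 first-place votes: C 47, D 0, B 13, A 32.
C and A advance.
Runoff: C is preferred to A by 47 voters; A by 45.
C wins the runoff.

C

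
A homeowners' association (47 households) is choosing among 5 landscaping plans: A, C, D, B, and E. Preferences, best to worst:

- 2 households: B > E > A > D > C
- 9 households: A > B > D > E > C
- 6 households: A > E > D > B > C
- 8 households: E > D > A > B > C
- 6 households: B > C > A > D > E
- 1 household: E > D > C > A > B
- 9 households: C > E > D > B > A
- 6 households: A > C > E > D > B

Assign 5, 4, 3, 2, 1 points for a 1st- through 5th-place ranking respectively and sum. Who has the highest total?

A: 2·3 + 9·5 + 6·5 + 8·3 + 6·3 + 1·2 + 9·1 + 6·5 = 164
C: 2·1 + 9·1 + 6·1 + 8·1 + 6·4 + 1·3 + 9·5 + 6·4 = 121
D: 2·2 + 9·3 + 6·3 + 8·4 + 6·2 + 1·4 + 9·3 + 6·2 = 136
B: 2·5 + 9·4 + 6·2 + 8·2 + 6·5 + 1·1 + 9·2 + 6·1 = 129
E: 2·4 + 9·2 + 6·4 + 8·5 + 6·1 + 1·5 + 9·4 + 6·3 = 155
A has the highest Borda score (164).

A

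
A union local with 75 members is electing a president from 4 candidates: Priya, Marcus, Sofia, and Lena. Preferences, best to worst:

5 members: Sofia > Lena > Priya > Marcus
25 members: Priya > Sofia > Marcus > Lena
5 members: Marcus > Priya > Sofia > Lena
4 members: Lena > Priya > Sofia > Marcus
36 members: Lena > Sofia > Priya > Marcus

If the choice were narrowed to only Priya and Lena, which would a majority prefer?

Voters preferring Priya to Lena: 30; preferring Lena to Priya: 45.
Lena wins the head-to-head.

Lena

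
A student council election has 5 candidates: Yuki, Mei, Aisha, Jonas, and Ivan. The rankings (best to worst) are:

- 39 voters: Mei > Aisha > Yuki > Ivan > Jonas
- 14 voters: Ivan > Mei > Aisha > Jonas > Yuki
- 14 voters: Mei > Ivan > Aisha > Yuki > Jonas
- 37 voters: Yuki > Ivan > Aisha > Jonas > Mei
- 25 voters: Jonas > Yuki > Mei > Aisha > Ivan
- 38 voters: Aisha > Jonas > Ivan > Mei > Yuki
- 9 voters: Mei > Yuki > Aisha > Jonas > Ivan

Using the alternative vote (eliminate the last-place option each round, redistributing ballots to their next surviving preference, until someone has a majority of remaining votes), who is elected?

Round 1: Yuki 37, Mei 62, Aisha 38, Jonas 25, Ivan 14. Eliminate Ivan.
Round 2: Yuki 37, Mei 76, Aisha 38, Jonas 25. Eliminate Jonas.
Round 3: Yuki 62, Mei 76, Aisha 38. Eliminate Aisha.
Round 4: Yuki 62, Mei 114. Mei has a majority.

Mei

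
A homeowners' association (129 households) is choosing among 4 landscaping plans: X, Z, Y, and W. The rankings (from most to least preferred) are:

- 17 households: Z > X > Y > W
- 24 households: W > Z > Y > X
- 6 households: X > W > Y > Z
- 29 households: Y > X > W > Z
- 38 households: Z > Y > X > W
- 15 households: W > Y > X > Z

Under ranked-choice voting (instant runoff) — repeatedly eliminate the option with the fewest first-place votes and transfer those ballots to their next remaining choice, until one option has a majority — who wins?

W

Round 1: X 6, Z 55, Y 29, W 39. Eliminate X.
Round 2: Z 55, Y 29, W 45. Eliminate Y.
Round 3: Z 55, W 74. W has a majority.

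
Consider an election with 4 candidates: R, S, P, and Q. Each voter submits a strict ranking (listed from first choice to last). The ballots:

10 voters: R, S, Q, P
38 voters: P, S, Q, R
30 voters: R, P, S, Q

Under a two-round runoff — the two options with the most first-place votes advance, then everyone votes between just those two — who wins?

Round 1 first-place votes: R 40, S 0, P 38, Q 0.
R and P advance.
Runoff: R is preferred to P by 40 voters; P by 38.
R wins the runoff.

R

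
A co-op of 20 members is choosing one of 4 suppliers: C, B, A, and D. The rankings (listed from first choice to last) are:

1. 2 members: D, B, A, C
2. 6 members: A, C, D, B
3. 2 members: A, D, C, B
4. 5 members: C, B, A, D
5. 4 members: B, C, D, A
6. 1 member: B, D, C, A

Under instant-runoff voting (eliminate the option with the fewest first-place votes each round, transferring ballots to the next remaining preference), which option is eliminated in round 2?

C

Round 1: C 5, B 5, A 8, D 2. Eliminate D.
Round 2: C 5, B 7, A 8. Eliminate C.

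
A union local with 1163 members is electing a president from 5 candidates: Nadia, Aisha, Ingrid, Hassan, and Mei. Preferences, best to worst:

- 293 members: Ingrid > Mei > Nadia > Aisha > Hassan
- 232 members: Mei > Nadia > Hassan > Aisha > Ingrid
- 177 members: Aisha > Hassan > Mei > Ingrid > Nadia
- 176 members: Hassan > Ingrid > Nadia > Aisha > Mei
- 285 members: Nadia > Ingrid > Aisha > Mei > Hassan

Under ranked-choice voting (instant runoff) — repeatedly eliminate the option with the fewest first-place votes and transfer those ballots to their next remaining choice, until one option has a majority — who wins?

Round 1: Nadia 285, Aisha 177, Ingrid 293, Hassan 176, Mei 232. Eliminate Hassan.
Round 2: Nadia 285, Aisha 177, Ingrid 469, Mei 232. Eliminate Aisha.
Round 3: Nadia 285, Ingrid 469, Mei 409. Eliminate Nadia.
Round 4: Ingrid 754, Mei 409. Ingrid has a majority.

Ingrid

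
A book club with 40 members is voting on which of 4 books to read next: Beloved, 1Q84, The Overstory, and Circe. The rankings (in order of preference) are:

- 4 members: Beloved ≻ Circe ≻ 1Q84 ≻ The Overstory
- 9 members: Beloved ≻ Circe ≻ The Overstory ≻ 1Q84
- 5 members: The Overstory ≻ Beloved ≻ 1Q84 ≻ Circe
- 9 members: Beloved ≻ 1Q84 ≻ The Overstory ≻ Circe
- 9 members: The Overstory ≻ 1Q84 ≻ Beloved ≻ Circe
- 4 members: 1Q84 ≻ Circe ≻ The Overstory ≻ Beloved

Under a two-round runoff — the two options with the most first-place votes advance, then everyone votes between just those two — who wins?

Beloved

Round 1 first-place votes: Beloved 22, 1Q84 4, The Overstory 14, Circe 0.
Beloved and The Overstory advance.
Runoff: Beloved is preferred to The Overstory by 22 voters; The Overstory by 18.
Beloved wins the runoff.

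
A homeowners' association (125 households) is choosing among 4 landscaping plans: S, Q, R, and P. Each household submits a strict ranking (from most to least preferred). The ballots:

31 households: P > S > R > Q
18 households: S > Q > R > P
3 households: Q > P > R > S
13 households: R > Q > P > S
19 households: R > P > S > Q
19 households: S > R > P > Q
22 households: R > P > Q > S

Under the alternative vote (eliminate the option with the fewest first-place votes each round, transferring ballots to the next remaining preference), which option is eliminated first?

Q

Round 1: S 37, Q 3, R 54, P 31. Eliminate Q.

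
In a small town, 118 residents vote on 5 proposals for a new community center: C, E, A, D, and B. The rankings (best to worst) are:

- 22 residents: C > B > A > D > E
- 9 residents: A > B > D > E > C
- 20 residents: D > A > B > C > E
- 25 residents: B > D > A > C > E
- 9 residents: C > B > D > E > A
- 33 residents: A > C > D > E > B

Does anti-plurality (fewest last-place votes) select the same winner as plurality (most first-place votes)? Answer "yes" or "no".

Anti-plurality — last-place votes: C 9, E 67, A 9, D 0, B 33. Winner: D.
Plurality — first-place votes: C 31, E 0, A 42, D 20, B 25. Winner: A.
The two methods disagree.

no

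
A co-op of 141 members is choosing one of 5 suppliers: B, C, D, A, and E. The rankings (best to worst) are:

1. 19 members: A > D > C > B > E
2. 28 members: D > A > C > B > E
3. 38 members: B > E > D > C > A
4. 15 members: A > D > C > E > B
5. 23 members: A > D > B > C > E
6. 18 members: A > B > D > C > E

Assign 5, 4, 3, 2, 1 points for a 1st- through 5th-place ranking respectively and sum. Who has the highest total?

B: 19·2 + 28·2 + 38·5 + 15·1 + 23·3 + 18·4 = 440
C: 19·3 + 28·3 + 38·2 + 15·3 + 23·2 + 18·2 = 344
D: 19·4 + 28·5 + 38·3 + 15·4 + 23·4 + 18·3 = 536
A: 19·5 + 28·4 + 38·1 + 15·5 + 23·5 + 18·5 = 525
E: 19·1 + 28·1 + 38·4 + 15·2 + 23·1 + 18·1 = 270
D has the highest Borda score (536).

D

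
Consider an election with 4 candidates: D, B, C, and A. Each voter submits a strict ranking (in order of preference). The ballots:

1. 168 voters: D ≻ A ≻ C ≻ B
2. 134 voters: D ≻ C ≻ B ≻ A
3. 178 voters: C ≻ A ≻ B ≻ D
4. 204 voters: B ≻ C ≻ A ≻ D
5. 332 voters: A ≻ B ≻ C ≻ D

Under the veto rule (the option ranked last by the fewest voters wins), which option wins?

C

Last-place votes: D 714, B 168, C 0, A 134.
C is ranked last by the fewest voters, so C wins.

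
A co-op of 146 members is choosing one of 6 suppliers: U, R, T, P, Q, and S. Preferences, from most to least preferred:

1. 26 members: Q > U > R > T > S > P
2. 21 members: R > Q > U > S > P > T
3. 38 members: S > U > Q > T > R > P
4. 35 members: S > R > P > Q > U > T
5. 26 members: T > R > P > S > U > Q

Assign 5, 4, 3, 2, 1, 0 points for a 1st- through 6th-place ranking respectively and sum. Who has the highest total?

U: 26·4 + 21·3 + 38·4 + 35·1 + 26·1 = 380
R: 26·3 + 21·5 + 38·1 + 35·4 + 26·4 = 465
T: 26·2 + 21·0 + 38·2 + 35·0 + 26·5 = 258
P: 26·0 + 21·1 + 38·0 + 35·3 + 26·3 = 204
Q: 26·5 + 21·4 + 38·3 + 35·2 + 26·0 = 398
S: 26·1 + 21·2 + 38·5 + 35·5 + 26·2 = 485
S has the highest Borda score (485).

S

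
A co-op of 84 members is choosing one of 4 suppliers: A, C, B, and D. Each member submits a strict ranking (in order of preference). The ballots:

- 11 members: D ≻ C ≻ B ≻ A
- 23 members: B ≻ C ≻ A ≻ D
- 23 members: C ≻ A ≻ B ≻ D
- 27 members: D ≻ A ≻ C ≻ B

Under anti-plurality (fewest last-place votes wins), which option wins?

Last-place votes: A 11, C 0, B 27, D 46.
C is ranked last by the fewest voters, so C wins.

C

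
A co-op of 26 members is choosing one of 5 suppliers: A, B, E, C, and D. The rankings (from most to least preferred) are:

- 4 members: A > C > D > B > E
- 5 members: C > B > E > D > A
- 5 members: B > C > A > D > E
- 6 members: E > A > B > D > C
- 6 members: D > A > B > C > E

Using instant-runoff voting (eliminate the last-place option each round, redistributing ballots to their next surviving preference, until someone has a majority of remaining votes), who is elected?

C

Round 1: A 4, B 5, E 6, C 5, D 6. Eliminate A.
Round 2: B 5, E 6, C 9, D 6. Eliminate B.
Round 3: E 6, C 14, D 6. C has a majority.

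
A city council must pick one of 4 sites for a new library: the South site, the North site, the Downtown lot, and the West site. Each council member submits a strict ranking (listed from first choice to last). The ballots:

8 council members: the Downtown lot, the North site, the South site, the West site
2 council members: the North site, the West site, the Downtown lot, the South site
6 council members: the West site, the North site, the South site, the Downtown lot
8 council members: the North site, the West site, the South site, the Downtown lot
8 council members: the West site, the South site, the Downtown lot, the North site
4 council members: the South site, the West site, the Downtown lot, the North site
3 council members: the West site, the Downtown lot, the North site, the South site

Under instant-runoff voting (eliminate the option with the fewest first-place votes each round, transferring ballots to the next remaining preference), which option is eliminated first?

the South site

Round 1: the South site 4, the North site 10, the Downtown lot 8, the West site 17. Eliminate the South site.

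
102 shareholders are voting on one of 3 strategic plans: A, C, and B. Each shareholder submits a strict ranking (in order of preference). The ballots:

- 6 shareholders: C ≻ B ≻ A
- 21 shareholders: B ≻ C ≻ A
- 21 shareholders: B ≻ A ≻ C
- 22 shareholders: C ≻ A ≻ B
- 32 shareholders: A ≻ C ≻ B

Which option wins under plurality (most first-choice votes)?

B

First-place votes: A 32, C 28, B 42.
B has the most first-place votes.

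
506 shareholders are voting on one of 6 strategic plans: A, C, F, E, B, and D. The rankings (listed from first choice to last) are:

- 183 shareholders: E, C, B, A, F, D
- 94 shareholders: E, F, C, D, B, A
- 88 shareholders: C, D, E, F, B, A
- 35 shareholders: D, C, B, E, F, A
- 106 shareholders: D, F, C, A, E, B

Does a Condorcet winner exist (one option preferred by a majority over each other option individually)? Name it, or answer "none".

E vs A: 400–106 for E.
E vs C: 277–229 for E.
E vs F: 400–106 for E.
E vs B: 471–35 for E.
E vs D: 277–229 for E.
E beats every other option head-to-head.

E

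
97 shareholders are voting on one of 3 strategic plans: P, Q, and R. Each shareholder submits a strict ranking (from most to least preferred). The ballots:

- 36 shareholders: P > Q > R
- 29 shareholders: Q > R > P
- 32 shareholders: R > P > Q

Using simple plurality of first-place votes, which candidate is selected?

P

First-place votes: P 36, Q 29, R 32.
P has the most first-place votes.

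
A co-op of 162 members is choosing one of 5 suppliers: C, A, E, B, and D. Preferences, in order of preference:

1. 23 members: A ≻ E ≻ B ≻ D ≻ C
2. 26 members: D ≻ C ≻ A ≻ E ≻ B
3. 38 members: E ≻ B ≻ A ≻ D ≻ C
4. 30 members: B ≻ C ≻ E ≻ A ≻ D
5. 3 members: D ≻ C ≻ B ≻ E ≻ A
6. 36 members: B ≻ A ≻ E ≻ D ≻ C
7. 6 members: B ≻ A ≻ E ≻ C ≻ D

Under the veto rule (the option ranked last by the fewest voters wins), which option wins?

Last-place votes: C 97, A 3, E 0, B 26, D 36.
E is ranked last by the fewest voters, so E wins.

E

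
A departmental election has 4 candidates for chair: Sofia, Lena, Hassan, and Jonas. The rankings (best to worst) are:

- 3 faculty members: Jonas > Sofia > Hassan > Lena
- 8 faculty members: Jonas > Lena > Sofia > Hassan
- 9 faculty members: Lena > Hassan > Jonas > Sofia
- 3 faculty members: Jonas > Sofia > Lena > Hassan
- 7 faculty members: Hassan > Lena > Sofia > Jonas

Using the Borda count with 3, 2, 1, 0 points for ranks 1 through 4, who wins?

Sofia: 3·2 + 8·1 + 9·0 + 3·2 + 7·1 = 27
Lena: 3·0 + 8·2 + 9·3 + 3·1 + 7·2 = 60
Hassan: 3·1 + 8·0 + 9·2 + 3·0 + 7·3 = 42
Jonas: 3·3 + 8·3 + 9·1 + 3·3 + 7·0 = 51
Lena has the highest Borda score (60).

Lena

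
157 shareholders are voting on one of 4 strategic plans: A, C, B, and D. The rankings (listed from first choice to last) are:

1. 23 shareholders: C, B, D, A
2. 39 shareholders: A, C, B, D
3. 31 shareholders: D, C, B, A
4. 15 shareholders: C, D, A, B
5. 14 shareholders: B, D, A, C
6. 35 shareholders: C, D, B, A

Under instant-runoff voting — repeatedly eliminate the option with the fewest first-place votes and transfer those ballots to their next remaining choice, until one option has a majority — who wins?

C

Round 1: A 39, C 73, B 14, D 31. Eliminate B.
Round 2: A 39, C 73, D 45. Eliminate A.
Round 3: C 112, D 45. C has a majority.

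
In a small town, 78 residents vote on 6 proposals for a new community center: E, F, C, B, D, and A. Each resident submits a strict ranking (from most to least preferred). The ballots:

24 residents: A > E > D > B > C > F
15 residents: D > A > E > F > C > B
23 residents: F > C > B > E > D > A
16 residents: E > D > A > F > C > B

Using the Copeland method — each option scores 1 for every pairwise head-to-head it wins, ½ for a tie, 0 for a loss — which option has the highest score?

E

E: beats F, C, B, and D; ties A → score 4.5.
F: beats C and B; loses to E, D, and A → score 2.
C: beats B; loses to E, F, D, and A → score 1.
B: loses to E, F, C, D, and A → score 0.
D: beats F, C, B, and A; loses to E → score 4.
A: beats F, C, and B; ties E; loses to D → score 3.5.
E has the best pairwise record.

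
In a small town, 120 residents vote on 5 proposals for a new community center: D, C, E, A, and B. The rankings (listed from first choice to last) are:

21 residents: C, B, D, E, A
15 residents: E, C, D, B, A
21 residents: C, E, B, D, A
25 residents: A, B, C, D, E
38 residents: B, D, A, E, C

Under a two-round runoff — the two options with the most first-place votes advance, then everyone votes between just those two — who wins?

Round 1 first-place votes: D 0, C 42, E 15, A 25, B 38.
C and B advance.
Runoff: C is preferred to B by 57 voters; B by 63.
B wins the runoff.

B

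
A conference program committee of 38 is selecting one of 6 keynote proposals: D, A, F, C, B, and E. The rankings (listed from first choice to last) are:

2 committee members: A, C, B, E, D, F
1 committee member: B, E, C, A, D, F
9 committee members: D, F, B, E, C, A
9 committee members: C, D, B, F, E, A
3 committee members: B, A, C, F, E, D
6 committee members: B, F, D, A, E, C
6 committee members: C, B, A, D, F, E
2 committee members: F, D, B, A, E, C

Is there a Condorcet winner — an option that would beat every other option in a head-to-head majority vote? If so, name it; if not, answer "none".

Checking pairwise contests:
C beats D 21–17.
D beats A 26–12.
D beats F 27–11.
B beats C 21–17.
D beats B 20–18.
D beats E 32–6.
Every option loses at least one head-to-head, so there is no Condorcet winner.

none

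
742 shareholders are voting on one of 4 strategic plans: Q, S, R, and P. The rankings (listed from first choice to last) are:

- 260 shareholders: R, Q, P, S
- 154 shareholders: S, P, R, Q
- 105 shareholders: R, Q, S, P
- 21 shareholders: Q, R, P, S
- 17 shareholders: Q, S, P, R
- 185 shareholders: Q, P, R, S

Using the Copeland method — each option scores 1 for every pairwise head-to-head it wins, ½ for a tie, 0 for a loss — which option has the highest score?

R

Q: beats S and P; loses to R → score 2.
S: loses to Q, R, and P → score 0.
R: beats Q, S, and P → score 3.
P: beats S; loses to Q and R → score 1.
R has the best pairwise record.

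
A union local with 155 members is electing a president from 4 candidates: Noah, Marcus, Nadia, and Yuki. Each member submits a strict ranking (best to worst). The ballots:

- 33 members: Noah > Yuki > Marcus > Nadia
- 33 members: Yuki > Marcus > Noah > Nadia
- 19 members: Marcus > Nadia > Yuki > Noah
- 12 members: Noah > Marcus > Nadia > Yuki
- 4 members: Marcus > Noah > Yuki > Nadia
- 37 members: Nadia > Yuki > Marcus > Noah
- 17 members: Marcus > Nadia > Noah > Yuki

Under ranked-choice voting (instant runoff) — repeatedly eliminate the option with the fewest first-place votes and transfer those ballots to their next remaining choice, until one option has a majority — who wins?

Marcus

Round 1: Noah 45, Marcus 40, Nadia 37, Yuki 33. Eliminate Yuki.
Round 2: Noah 45, Marcus 73, Nadia 37. Eliminate Nadia.
Round 3: Noah 45, Marcus 110. Marcus has a majority.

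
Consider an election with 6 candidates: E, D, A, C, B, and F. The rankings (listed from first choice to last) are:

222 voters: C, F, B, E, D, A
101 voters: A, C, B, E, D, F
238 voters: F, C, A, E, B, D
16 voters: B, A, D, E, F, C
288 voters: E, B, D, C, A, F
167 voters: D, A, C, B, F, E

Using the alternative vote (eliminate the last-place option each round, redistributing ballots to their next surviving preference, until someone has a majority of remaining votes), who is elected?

C

Round 1: E 288, D 167, A 101, C 222, B 16, F 238. Eliminate B.
Round 2: E 288, D 167, A 117, C 222, F 238. Eliminate A.
Round 3: E 288, D 183, C 323, F 238. Eliminate D.
Round 4: E 304, C 490, F 238. Eliminate F.
Round 5: E 304, C 728. C has a majority.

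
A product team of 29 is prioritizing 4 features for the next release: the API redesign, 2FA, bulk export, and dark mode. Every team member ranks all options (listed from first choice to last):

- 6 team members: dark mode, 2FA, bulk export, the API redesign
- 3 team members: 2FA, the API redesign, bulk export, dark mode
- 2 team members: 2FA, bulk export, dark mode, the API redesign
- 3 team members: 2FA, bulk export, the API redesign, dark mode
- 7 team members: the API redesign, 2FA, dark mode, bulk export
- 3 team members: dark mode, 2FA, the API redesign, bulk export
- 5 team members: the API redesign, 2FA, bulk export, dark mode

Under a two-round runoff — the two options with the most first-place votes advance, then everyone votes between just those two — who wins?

Round 1 first-place votes: the API redesign 12, 2FA 8, bulk export 0, dark mode 9.
the API redesign and dark mode advance.
Runoff: the API redesign is preferred to dark mode by 18 voters; dark mode by 11.
the API redesign wins the runoff.

the API redesign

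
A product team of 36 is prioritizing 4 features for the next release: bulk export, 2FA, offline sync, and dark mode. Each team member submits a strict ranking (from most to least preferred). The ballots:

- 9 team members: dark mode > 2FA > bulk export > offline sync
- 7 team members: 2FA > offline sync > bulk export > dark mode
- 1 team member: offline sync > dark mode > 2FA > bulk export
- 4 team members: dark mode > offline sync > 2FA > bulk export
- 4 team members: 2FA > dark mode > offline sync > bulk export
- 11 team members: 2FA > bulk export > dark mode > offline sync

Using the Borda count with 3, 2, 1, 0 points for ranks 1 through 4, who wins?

2FA

bulk export: 9·1 + 7·1 + 1·0 + 4·0 + 4·0 + 11·2 = 38
2FA: 9·2 + 7·3 + 1·1 + 4·1 + 4·3 + 11·3 = 89
offline sync: 9·0 + 7·2 + 1·3 + 4·2 + 4·1 + 11·0 = 29
dark mode: 9·3 + 7·0 + 1·2 + 4·3 + 4·2 + 11·1 = 60
2FA has the highest Borda score (89).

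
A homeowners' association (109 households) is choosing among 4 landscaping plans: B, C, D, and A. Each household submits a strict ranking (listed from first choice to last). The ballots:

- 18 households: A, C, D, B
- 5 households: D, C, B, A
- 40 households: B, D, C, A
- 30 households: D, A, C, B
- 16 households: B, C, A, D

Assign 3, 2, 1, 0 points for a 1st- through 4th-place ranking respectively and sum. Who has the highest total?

B: 18·0 + 5·1 + 40·3 + 30·0 + 16·3 = 173
C: 18·2 + 5·2 + 40·1 + 30·1 + 16·2 = 148
D: 18·1 + 5·3 + 40·2 + 30·3 + 16·0 = 203
A: 18·3 + 5·0 + 40·0 + 30·2 + 16·1 = 130
D has the highest Borda score (203).

D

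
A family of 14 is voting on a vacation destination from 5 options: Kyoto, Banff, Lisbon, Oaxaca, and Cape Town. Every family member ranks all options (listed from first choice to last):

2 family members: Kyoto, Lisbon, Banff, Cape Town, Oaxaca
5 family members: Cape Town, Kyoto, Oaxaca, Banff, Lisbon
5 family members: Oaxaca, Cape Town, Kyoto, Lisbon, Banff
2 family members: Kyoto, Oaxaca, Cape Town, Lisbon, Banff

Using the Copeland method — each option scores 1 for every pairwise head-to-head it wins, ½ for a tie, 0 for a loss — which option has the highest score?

Cape Town

Kyoto: beats Banff, Lisbon, and Oaxaca; loses to Cape Town → score 3.
Banff: loses to Kyoto, Lisbon, Oaxaca, and Cape Town → score 0.
Lisbon: beats Banff; loses to Kyoto, Oaxaca, and Cape Town → score 1.
Oaxaca: beats Banff and Lisbon; ties Cape Town; loses to Kyoto → score 2.5.
Cape Town: beats Kyoto, Banff, and Lisbon; ties Oaxaca → score 3.5.
Cape Town has the best pairwise record.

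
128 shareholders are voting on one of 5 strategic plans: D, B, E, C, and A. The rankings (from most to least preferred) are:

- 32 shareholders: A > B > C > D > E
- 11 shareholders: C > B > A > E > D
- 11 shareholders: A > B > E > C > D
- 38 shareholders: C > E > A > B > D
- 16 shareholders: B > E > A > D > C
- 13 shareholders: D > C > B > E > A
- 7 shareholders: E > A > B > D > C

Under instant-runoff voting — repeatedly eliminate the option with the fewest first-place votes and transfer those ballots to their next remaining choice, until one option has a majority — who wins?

Round 1: D 13, B 16, E 7, C 49, A 43. Eliminate E.
Round 2: D 13, B 16, C 49, A 50. Eliminate D.
Round 3: B 16, C 62, A 50. Eliminate B.
Round 4: C 62, A 66. A has a majority.

A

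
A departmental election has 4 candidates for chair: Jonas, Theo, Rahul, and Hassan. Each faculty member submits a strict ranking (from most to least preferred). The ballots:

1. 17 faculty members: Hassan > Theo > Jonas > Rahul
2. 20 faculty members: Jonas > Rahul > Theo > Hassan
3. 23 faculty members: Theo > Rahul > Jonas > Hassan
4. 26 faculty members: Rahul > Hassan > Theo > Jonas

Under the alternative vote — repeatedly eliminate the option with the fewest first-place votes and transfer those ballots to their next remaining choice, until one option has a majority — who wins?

Rahul

Round 1: Jonas 20, Theo 23, Rahul 26, Hassan 17. Eliminate Hassan.
Round 2: Jonas 20, Theo 40, Rahul 26. Eliminate Jonas.
Round 3: Theo 40, Rahul 46. Rahul has a majority.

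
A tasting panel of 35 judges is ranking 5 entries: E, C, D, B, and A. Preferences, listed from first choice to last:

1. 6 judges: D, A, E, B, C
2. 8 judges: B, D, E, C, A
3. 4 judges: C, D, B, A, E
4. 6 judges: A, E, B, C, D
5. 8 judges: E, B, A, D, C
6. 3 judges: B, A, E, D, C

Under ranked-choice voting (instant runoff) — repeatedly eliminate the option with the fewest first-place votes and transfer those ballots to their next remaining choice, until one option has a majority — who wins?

E

Round 1: E 8, C 4, D 6, B 11, A 6. Eliminate C.
Round 2: E 8, D 10, B 11, A 6. Eliminate A.
Round 3: E 14, D 10, B 11. Eliminate D.
Round 4: E 20, B 15. E has a majority.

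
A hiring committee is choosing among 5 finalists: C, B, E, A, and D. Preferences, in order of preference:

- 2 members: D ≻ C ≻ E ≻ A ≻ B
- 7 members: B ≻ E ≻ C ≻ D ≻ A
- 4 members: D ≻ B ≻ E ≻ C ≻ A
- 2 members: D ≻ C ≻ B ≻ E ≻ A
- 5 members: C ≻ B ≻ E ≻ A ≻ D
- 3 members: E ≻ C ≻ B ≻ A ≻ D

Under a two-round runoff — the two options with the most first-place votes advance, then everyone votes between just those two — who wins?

B

Round 1 first-place votes: C 5, B 7, E 3, A 0, D 8.
D and B advance.
Runoff: D is preferred to B by 8 voters; B by 15.
B wins the runoff.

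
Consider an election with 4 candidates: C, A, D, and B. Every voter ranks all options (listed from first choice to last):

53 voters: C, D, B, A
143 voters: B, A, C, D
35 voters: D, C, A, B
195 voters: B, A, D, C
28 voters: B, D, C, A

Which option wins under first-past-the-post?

First-place votes: C 53, A 0, D 35, B 366.
B has the most first-place votes.

B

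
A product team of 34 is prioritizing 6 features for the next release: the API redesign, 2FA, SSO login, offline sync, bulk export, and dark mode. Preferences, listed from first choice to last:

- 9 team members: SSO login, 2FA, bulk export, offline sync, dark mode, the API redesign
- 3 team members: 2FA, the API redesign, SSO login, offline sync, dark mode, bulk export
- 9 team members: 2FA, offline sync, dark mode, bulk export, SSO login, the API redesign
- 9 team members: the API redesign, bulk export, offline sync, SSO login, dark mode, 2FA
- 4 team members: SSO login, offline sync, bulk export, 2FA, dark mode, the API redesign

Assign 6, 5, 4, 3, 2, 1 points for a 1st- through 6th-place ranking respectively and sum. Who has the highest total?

the API redesign: 9·1 + 3·5 + 9·1 + 9·6 + 4·1 = 91
2FA: 9·5 + 3·6 + 9·6 + 9·1 + 4·3 = 138
SSO login: 9·6 + 3·4 + 9·2 + 9·3 + 4·6 = 135
offline sync: 9·3 + 3·3 + 9·5 + 9·4 + 4·5 = 137
bulk export: 9·4 + 3·1 + 9·3 + 9·5 + 4·4 = 127
dark mode: 9·2 + 3·2 + 9·4 + 9·2 + 4·2 = 86
2FA has the highest Borda score (138).

2FA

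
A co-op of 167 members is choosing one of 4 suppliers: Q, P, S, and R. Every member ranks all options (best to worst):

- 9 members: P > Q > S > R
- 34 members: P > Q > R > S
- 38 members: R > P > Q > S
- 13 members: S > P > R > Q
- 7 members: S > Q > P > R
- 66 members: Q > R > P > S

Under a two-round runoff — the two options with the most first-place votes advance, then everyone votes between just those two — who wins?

P

Round 1 first-place votes: Q 66, P 43, S 20, R 38.
Q and P advance.
Runoff: Q is preferred to P by 73 voters; P by 94.
P wins the runoff.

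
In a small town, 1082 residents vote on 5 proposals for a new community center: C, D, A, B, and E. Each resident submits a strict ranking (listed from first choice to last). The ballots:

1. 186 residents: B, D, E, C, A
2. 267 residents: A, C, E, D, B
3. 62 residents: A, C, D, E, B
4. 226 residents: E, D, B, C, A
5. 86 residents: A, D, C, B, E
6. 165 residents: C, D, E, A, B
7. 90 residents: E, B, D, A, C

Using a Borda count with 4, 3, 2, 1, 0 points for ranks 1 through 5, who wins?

E

C: 186·1 + 267·3 + 62·3 + 226·1 + 86·2 + 165·4 + 90·0 = 2231
D: 186·3 + 267·1 + 62·2 + 226·3 + 86·3 + 165·3 + 90·2 = 2560
A: 186·0 + 267·4 + 62·4 + 226·0 + 86·4 + 165·1 + 90·1 = 1915
B: 186·4 + 267·0 + 62·0 + 226·2 + 86·1 + 165·0 + 90·3 = 1552
E: 186·2 + 267·2 + 62·1 + 226·4 + 86·0 + 165·2 + 90·4 = 2562
E has the highest Borda score (2562).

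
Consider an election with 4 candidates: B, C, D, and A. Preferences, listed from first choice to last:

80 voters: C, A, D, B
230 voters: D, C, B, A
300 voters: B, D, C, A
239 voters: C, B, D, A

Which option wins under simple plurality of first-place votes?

First-place votes: B 300, C 319, D 230, A 0.
C has the most first-place votes.

C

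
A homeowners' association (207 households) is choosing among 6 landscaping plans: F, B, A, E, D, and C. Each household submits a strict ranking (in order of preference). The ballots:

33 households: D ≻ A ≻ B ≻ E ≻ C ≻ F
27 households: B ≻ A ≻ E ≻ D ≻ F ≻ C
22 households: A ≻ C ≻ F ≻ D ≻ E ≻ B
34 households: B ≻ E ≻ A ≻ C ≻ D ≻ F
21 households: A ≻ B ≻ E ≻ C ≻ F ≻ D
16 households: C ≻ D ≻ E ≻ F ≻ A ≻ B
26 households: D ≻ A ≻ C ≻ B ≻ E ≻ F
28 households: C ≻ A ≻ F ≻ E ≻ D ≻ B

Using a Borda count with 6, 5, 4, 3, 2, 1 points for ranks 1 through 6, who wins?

A

F: 33·1 + 27·2 + 22·4 + 34·1 + 21·2 + 16·3 + 26·1 + 28·4 = 437
B: 33·4 + 27·6 + 22·1 + 34·6 + 21·5 + 16·1 + 26·3 + 28·1 = 747
A: 33·5 + 27·5 + 22·6 + 34·4 + 21·6 + 16·2 + 26·5 + 28·5 = 996
E: 33·3 + 27·4 + 22·2 + 34·5 + 21·4 + 16·4 + 26·2 + 28·3 = 705
D: 33·6 + 27·3 + 22·3 + 34·2 + 21·1 + 16·5 + 26·6 + 28·2 = 726
C: 33·2 + 27·1 + 22·5 + 34·3 + 21·3 + 16·6 + 26·4 + 28·6 = 736
A has the highest Borda score (996).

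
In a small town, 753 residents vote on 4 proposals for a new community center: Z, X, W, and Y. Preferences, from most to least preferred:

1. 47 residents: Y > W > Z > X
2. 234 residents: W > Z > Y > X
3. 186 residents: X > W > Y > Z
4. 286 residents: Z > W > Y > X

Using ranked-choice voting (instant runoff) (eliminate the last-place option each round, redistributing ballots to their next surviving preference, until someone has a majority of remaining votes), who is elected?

Round 1: Z 286, X 186, W 234, Y 47. Eliminate Y.
Round 2: Z 286, X 186, W 281. Eliminate X.
Round 3: Z 286, W 467. W has a majority.

W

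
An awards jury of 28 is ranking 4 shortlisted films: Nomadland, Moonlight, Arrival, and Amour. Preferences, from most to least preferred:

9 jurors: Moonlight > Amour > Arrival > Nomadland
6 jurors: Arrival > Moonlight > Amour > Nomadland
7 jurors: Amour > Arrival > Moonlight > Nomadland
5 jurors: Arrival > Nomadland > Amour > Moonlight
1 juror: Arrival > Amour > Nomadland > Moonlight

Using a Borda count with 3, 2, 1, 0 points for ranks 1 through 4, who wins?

Nomadland: 9·0 + 6·0 + 7·0 + 5·2 + 1·1 = 11
Moonlight: 9·3 + 6·2 + 7·1 + 5·0 + 1·0 = 46
Arrival: 9·1 + 6·3 + 7·2 + 5·3 + 1·3 = 59
Amour: 9·2 + 6·1 + 7·3 + 5·1 + 1·2 = 52
Arrival has the highest Borda score (59).

Arrival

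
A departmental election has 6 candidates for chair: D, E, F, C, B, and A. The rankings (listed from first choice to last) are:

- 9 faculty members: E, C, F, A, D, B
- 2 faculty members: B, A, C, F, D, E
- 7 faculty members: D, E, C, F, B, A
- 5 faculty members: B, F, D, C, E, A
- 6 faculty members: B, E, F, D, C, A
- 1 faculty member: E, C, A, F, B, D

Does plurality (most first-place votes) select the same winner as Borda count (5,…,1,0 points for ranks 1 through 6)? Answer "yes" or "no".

Plurality — first-place votes: D 7, E 10, F 0, C 0, B 13, A 0. Winner: B.
Borda — scores: D 73, E 107, F 85, C 83, B 73, A 29. Winner: E.
The two methods disagree.

no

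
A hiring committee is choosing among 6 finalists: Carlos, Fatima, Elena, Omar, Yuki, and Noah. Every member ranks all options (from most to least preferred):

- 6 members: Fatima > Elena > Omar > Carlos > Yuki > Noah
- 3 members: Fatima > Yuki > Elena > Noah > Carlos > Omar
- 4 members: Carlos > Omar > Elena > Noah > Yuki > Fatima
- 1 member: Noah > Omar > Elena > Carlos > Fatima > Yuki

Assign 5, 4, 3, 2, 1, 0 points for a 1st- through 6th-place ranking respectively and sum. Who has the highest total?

Elena

Carlos: 6·2 + 3·1 + 4·5 + 1·2 = 37
Fatima: 6·5 + 3·5 + 4·0 + 1·1 = 46
Elena: 6·4 + 3·3 + 4·3 + 1·3 = 48
Omar: 6·3 + 3·0 + 4·4 + 1·4 = 38
Yuki: 6·1 + 3·4 + 4·1 + 1·0 = 22
Noah: 6·0 + 3·2 + 4·2 + 1·5 = 19
Elena has the highest Borda score (48).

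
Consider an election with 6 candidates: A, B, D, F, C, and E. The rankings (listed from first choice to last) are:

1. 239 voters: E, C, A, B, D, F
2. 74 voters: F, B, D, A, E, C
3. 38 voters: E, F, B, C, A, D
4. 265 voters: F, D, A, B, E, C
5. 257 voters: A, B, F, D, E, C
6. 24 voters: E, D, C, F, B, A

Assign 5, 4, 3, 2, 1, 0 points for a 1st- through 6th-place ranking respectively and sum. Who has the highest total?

A

A: 239·3 + 74·2 + 38·1 + 265·3 + 257·5 + 24·0 = 2983
B: 239·2 + 74·4 + 38·3 + 265·2 + 257·4 + 24·1 = 2470
D: 239·1 + 74·3 + 38·0 + 265·4 + 257·2 + 24·4 = 2131
F: 239·0 + 74·5 + 38·4 + 265·5 + 257·3 + 24·2 = 2666
C: 239·4 + 74·0 + 38·2 + 265·0 + 257·0 + 24·3 = 1104
E: 239·5 + 74·1 + 38·5 + 265·1 + 257·1 + 24·5 = 2101
A has the highest Borda score (2983).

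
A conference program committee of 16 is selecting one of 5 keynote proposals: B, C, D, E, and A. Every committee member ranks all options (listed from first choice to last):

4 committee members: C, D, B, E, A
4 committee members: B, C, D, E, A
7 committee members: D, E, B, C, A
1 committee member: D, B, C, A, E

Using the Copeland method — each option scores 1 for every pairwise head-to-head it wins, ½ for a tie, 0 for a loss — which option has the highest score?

B: beats C, E, and A; loses to D → score 3.
C: beats E and A; ties D; loses to B → score 2.5.
D: beats B, E, and A; ties C → score 3.5.
E: beats A; loses to B, C, and D → score 1.
A: loses to B, C, D, and E → score 0.
D has the best pairwise record.

D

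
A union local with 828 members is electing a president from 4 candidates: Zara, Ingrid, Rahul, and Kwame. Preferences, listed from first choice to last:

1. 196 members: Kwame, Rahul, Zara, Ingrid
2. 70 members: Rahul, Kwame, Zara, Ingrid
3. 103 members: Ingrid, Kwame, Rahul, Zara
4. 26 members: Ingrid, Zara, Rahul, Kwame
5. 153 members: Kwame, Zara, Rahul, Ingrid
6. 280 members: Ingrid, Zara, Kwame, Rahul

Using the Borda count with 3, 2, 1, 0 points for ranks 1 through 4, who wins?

Kwame

Zara: 196·1 + 70·1 + 103·0 + 26·2 + 153·2 + 280·2 = 1184
Ingrid: 196·0 + 70·0 + 103·3 + 26·3 + 153·0 + 280·3 = 1227
Rahul: 196·2 + 70·3 + 103·1 + 26·1 + 153·1 + 280·0 = 884
Kwame: 196·3 + 70·2 + 103·2 + 26·0 + 153·3 + 280·1 = 1673
Kwame has the highest Borda score (1673).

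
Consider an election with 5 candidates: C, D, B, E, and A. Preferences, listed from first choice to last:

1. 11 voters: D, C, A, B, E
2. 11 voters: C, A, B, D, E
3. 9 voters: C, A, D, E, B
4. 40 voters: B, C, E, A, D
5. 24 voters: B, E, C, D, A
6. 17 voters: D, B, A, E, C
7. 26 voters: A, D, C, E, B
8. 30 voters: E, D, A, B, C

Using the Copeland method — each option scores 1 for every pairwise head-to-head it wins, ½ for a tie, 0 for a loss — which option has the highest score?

C

C: beats E and A; ties D; loses to B → score 2.5.
D: beats B; ties C; loses to E and A → score 1.5.
B: beats C and E; loses to D and A → score 2.
E: beats D and A; loses to C and B → score 2.
A: beats D and B; loses to C and E → score 2.
C has the best pairwise record.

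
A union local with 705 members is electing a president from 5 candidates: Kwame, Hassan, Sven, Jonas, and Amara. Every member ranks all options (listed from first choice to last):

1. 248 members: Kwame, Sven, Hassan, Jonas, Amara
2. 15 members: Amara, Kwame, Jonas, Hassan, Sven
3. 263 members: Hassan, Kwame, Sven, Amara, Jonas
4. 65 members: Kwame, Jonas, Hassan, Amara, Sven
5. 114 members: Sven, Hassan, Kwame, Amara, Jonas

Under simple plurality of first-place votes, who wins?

First-place votes: Kwame 313, Hassan 263, Sven 114, Jonas 0, Amara 15.
Kwame has the most first-place votes.

Kwame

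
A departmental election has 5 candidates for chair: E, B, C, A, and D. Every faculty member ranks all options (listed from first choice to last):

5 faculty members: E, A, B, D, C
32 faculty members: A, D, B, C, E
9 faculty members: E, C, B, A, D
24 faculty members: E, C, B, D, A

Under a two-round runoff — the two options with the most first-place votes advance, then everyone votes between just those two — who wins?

Round 1 first-place votes: E 38, B 0, C 0, A 32, D 0.
E and A advance.
Runoff: E is preferred to A by 38 voters; A by 32.
E wins the runoff.

E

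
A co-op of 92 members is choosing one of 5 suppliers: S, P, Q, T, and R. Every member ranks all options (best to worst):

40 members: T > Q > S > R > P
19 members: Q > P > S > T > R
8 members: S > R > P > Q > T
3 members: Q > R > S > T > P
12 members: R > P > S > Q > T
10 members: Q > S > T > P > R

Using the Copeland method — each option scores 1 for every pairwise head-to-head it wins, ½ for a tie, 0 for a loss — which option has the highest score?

Q

S: beats P, T, and R; loses to Q → score 3.
P: loses to S, Q, T, and R → score 0.
Q: beats S, P, T, and R → score 4.
T: beats P and R; loses to S and Q → score 2.
R: beats P; loses to S, Q, and T → score 1.
Q has the best pairwise record.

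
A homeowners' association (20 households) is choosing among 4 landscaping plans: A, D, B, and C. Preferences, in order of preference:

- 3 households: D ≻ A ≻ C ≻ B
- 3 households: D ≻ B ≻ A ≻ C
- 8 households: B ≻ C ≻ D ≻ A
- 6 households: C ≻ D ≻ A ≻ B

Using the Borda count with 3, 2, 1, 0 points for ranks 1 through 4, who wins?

A: 3·2 + 3·1 + 8·0 + 6·1 = 15
D: 3·3 + 3·3 + 8·1 + 6·2 = 38
B: 3·0 + 3·2 + 8·3 + 6·0 = 30
C: 3·1 + 3·0 + 8·2 + 6·3 = 37
D has the highest Borda score (38).

D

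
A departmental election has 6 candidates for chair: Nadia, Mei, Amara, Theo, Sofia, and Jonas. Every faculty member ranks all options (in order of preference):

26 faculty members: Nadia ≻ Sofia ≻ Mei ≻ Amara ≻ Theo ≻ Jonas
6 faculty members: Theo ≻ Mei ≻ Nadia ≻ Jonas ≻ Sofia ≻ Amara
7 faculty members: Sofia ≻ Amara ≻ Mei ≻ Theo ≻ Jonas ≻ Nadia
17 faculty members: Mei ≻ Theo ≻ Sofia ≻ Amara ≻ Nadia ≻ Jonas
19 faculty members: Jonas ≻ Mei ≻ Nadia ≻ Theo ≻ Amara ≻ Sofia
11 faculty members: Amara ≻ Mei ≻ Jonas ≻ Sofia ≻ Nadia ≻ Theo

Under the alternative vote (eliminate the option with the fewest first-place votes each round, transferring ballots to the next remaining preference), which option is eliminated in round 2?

Sofia

Round 1: Nadia 26, Mei 17, Amara 11, Theo 6, Sofia 7, Jonas 19. Eliminate Theo.
Round 2: Nadia 26, Mei 23, Amara 11, Sofia 7, Jonas 19. Eliminate Sofia.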